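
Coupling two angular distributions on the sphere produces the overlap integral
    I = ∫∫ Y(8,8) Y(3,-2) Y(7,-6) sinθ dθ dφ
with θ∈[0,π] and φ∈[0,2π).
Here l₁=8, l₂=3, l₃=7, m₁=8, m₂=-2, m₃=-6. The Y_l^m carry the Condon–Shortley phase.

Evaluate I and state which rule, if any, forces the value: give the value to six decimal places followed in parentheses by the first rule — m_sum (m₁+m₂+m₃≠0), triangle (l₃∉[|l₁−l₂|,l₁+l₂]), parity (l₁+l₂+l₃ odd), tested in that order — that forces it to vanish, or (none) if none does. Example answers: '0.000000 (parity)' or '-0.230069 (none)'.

m-sum 0 ✓  L=18 even ✓  5≤7≤11 ✓
Π(2lᵢ+1) = 17×7×15 = 1785
triangle coeff Δ(8,3,7) = 1/5290740
Σ_t [1,3]: t=1:−1/7257600 t=2:+1/2073600 t=3:−1/7257600 = 1/4838400
(3j)²=252/20995 [(8 3 7; 0 0 0)], sign=-1
Σ_t [0,0]: t=0:+1/11496038400 = 1/11496038400
(3j)²=65/2907 [(8 3 7; 8 -2 -6)], sign=-1
⇒ 4πI² = 2940/6137
I = (+1)√(2940/6137/(4π)) = 0.19524983
No selection rule forces the value: the integral is nonzero (none).

0.195250 (none)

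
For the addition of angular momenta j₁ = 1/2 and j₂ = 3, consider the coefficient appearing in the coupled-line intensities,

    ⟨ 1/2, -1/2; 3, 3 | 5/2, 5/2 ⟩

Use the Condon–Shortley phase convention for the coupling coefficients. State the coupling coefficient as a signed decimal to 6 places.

triangle: 1!×0!×5!/7! = 120/5040
(j±m)!: 0!×1!×6!×0!×5!×0! = 86400
prefactor² = (2J+1)×Δ×N² = 86400/7
  k=1: −1/(1!×0!×0!×5!×0!×0!) = -1/120
Σ = -1/120  ⇒  CG² = 86400/7×(-1/120)² = 6/7
CG = −√(6/7) = -0.925820

-0.925820  (= −√(6/7))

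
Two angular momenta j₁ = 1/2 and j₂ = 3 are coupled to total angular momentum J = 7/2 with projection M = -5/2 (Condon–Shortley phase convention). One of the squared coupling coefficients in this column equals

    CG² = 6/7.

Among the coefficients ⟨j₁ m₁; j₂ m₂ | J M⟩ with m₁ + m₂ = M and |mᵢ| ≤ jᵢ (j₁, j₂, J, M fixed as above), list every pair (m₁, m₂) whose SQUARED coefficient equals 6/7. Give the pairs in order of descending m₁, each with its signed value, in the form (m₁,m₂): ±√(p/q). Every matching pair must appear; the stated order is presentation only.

(-1/2,-2): +√(6/7)

Admissible pairs with m₁+m₂ = M = -5/2: (-1/2,-2), (1/2,-3)
  (m₁,m₂)=(1/2,-3): CG² = 1/7, CG = +√(1/7)
  (m₁,m₂)=(-1/2,-2): CG² = 6/7, CG = +√(6/7)   ← matches the target
Pairs with CG² = 6/7: (-1/2,-2): +√(6/7)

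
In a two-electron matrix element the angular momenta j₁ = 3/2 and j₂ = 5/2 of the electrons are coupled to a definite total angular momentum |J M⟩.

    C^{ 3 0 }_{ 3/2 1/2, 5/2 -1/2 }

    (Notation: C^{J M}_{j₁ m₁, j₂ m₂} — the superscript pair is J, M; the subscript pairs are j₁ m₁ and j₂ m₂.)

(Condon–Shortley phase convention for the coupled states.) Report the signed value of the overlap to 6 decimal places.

j₁+j₂−J=1  J+j₁−j₂=2  J−j₁+j₂=4  j₁+j₂+J+1=8
(j₁±m₁, j₂±m₂, J±M) = (2,1,2,3,3,3)
P² = 36/5
sum k=0..1:
  [0] +1/4 = 1/4
  [1] −1/12 = -1/12
S = 1/6
C² = P²·S² = 1/5 ; C = +0.447214

+√(1/5) ≈ +0.447214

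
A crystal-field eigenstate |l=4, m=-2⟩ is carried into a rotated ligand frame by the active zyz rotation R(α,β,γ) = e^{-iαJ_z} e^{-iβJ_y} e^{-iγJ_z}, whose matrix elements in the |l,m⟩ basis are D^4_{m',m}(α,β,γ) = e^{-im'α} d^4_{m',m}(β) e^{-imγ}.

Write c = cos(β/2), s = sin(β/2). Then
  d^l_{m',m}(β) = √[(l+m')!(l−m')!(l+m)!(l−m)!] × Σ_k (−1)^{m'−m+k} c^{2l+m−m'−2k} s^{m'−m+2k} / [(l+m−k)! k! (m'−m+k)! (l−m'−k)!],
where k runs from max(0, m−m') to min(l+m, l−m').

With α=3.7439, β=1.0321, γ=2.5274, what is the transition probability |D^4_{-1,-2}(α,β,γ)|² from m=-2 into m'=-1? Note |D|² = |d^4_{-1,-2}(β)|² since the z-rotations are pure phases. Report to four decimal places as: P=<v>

Split into d^4_{-1,-2}(β=1.0321) × two z-phases.
With c≡cos(β/2)=0.869775 and s≡sin(β/2)=0.493448, N=[6·120·2·720]^{1/2}=1018.233765
k∈{0,1,2} keeps every argument non-negative
  k=0: (−1)^1·1018.2338/(240)·0.8698^7·0.4934^1 = -0.788364
  k=1: (−1)^2·1018.2338/(48)·0.8698^5·0.4934^3 = +1.268721
  k=2: (−1)^3·1018.2338/(72)·0.8698^3·0.4934^5 = -0.272235
d^4_{-1,-2}(1.0321) = -0.788364 +1.268721 -0.272235 = +0.208122
|D^4_{-1,-2}|² = |d^4_{-1,-2}(β)|² = (+0.208122)² = 0.043315 (the z-rotation phases have unit modulus)

P=0.0433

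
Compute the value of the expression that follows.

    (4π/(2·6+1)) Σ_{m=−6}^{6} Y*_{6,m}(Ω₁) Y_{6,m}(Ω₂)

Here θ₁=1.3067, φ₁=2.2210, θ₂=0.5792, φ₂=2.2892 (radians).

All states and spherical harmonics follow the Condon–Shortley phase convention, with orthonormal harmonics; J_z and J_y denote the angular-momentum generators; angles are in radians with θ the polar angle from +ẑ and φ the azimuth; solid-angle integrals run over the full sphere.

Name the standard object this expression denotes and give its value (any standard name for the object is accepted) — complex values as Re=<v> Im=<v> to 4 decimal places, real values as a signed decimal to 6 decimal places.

This sum is the spherical-harmonic addition theorem: it equals the Legendre polynomial P_l(cos γ) of the angle γ between the two directions.
Addition theorem: P_6(cos γ) = (4π/13) Σ_m Y*_{lm}(Ω₁) Y_{lm}(Ω₂), m = −6…6:
  [-6]  conj(Y_{6,-6})(Ω₁) = 0.28344 + 0.26920j ; Y_{6,-6}(Ω₂) = 0.00508 - 0.01196j ; Δ = 0.00466 - 0.00202j
  [-5]  conj(Y_{6,-5})(Ω₁) = 0.03999 - 0.36399j ; Y_{6,-5}(Ω₂) = 0.02995 + 0.06194j ; Δ = 0.02374 - 0.00843j
  [-4]  conj(Y_{6,-4})(Ω₁) = 0.06652 - 0.03995j ; Y_{6,-4}(Ω₂) = -0.20704 - 0.05685j ; Δ = -0.01604 + 0.00449j
  [-3]  conj(Y_{6,-3})(Ω₁) = -0.31969 - 0.12762j ; Y_{6,-3}(Ω₂) = 0.35076 - 0.23203j ; Δ = -0.14175 + 0.02941j
  [-2]  conj(Y_{6,-2})(Ω₁) = 0.00594 + 0.02144j ; Y_{6,-2}(Ω₂) = -0.05972 + 0.44303j ; Δ = -0.00985 + 0.00135j
  [-1]  conj(Y_{6,-1})(Ω₁) = -0.19538 + 0.25690j ; Y_{6,-1}(Ω₂) = -0.02193 - 0.02508j ; Δ = 0.01073 - 0.00073j
  [+0]  conj(Y_{6,0})(Ω₁) = 0.04865 + 0.00000j ; Y_{6,0}(Ω₂) = -0.42054 + 0.00000j ; Δ = -0.02046 + 0.00000j
  [+1]  conj(Y_{6,1})(Ω₁) = 0.19538 + 0.25690j ; Y_{6,1}(Ω₂) = 0.02193 - 0.02508j ; Δ = 0.01073 + 0.00073j
  [+2]  conj(Y_{6,2})(Ω₁) = 0.00594 - 0.02144j ; Y_{6,2}(Ω₂) = -0.05972 - 0.44303j ; Δ = -0.00985 - 0.00135j
  [+3]  conj(Y_{6,3})(Ω₁) = 0.31969 - 0.12762j ; Y_{6,3}(Ω₂) = -0.35076 - 0.23203j ; Δ = -0.14175 - 0.02941j
  [+4]  conj(Y_{6,4})(Ω₁) = 0.06652 + 0.03995j ; Y_{6,4}(Ω₂) = -0.20704 + 0.05685j ; Δ = -0.01604 - 0.00449j
  [+5]  conj(Y_{6,5})(Ω₁) = -0.03999 - 0.36399j ; Y_{6,5}(Ω₂) = -0.02995 + 0.06194j ; Δ = 0.02374 + 0.00843j
  [+6]  conj(Y_{6,6})(Ω₁) = 0.28344 - 0.26920j ; Y_{6,6}(Ω₂) = 0.00508 + 0.01196j ; Δ = 0.00466 + 0.00202j
Σ over m = -0.27748 - 0.00000j; ×(4π/13) → -0.26823 - 0.00000j. Real part: -0.268228

Legendre polynomial (addition theorem), -0.268228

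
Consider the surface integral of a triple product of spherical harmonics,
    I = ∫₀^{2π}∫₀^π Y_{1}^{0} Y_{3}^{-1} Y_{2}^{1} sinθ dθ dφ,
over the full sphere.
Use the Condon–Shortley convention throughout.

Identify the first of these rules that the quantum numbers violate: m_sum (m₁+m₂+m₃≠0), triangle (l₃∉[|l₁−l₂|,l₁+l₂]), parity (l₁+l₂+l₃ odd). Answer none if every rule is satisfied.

none

m₁+m₂+m₃ = 0 − 1 + 1 = 0  ✓
triangle: |1−3|=2 ≤ l₃=2 ≤ 1+3=4  ✓
parity: l₁+l₂+l₃ = 6 is even  ✓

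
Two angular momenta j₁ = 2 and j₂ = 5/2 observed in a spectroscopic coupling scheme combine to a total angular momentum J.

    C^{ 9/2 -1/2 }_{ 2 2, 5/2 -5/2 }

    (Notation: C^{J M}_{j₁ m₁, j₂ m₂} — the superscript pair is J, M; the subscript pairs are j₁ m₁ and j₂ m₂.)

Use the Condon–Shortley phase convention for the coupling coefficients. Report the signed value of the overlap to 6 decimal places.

+0.089087

triangle: 0!×4!×5!/10! = 2880/3628800
(j±m)!: 4!×0!×0!×5!×4!×5! = 8294400
prefactor² = (2J+1)×Δ×N² = 460800/7
  k=0: +1/(0!×0!×0!×0!×4!×5!) = 1/2880
Σ = 1/2880  ⇒  CG² = 460800/7×(1/2880)² = 1/126
CG = +√(1/126) = +0.089087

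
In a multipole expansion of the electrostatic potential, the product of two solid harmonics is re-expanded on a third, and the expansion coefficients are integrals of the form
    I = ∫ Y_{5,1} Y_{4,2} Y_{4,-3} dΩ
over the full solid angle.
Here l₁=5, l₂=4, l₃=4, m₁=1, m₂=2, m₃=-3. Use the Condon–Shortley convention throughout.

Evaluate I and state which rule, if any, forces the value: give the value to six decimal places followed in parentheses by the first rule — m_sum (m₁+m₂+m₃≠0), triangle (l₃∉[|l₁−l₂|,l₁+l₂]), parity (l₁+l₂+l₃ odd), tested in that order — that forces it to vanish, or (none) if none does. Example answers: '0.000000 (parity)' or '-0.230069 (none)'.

Σlᵢ=13 odd — θ-integrand is odd under cosθ→−cosθ; I=0

0.000000 (parity)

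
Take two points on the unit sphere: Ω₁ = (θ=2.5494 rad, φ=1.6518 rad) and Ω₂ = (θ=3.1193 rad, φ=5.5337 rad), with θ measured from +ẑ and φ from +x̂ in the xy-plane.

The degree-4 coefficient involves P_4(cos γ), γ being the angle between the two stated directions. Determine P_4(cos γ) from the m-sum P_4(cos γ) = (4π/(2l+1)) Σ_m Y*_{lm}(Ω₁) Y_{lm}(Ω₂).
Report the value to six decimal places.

Summing Y*_{l m}(θ₁,φ₁)·Y_{l m}(θ₂,φ₂) over m ∈ [−4, 4]; prefactor 4π/(2·4+1) = 1.396263:
  m=-4: Y*=(0.040723, 0.013677)  Y=(-0.000000, 0.000000)  product (-0.000000, -0.000000)
  m=-3: Y*=(-0.043460, 0.175306)  Y=(0.000009, -0.000011)  product (0.000002, 0.000002)
  m=-2: Y*=(-0.392832, -0.064204)  Y=(0.000072, 0.000994)  product (0.000036, -0.000395)
  m=-1: Y*=(0.032249, -0.397248)  Y=(-0.030844, -0.028705)  product (-0.012398, 0.011327)
  m=+0: Y*=(-0.112671, -0.000000)  Y=(0.844183, 0.000000)  product (-0.095115, -0.000000)
  m=+1: Y*=(-0.032249, -0.397248)  Y=(0.030844, -0.028705)  product (-0.012398, -0.011327)
  m=+2: Y*=(-0.392832, 0.064204)  Y=(0.000072, -0.000994)  product (0.000036, 0.000395)
  m=+3: Y*=(0.043460, 0.175306)  Y=(-0.000009, -0.000011)  product (0.000002, -0.000002)
  m=+4: Y*=(0.040723, -0.013677)  Y=(-0.000000, -0.000000)  product (-0.000000, 0.000000)
Total Σ_m = (-0.119835, -0.000000). Multiply by 1.396263: (-0.167322, -0.000000). P_4(cos γ) = -0.167322

-0.167322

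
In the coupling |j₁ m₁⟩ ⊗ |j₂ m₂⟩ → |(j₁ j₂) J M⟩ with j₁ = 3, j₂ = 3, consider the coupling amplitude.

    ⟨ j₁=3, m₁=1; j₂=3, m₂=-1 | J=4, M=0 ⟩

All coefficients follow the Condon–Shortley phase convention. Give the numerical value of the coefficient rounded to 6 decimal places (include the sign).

+0.080582

j₁+j₂−J=2  J+j₁−j₂=4  J−j₁+j₂=4  j₁+j₂+J+1=11
(j₁±m₁, j₂±m₂, J±M) = (4,2,2,4,4,4)
P² = 663552/1925
sum k=0..2:
  [0] +1/32 = 1/32
  [1] −1/36 = -1/36
  [2] +1/1152 = 1/1152
S = 5/1152
C² = P²·S² = 1/154 ; C = +0.080582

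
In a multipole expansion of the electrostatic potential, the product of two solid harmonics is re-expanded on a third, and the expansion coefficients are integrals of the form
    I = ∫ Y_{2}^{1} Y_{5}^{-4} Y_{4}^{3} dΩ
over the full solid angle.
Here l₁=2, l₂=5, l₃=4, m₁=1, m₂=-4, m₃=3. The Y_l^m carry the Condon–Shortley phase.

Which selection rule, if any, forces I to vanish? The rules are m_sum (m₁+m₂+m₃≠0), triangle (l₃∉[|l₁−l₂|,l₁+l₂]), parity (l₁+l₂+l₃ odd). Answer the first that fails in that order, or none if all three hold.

parity

Σmᵢ = 0  ✓
l₃∈[|l₁−l₂|,l₁+l₂]=[3,7], have l₃=4  ✓
Σlᵢ = 11 ⇒ odd  ✗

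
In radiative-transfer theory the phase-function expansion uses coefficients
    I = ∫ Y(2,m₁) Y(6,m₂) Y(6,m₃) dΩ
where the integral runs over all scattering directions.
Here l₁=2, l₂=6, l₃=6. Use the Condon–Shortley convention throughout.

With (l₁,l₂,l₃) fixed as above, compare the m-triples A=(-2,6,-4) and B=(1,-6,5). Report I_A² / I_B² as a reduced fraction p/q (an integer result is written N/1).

2/11

Same 2,6,6: normalisation and zero-m 3j drop out of the ratio.
A: Δ: 2! 2! 10! / 15! → 1/90090; sum: t=2:+1/14515200 = 1/14515200; 3j²(2 6 6; -2 6 -4) = Δ·Π!·Σ² = 2/455  (sign +1)
B: Δ: 2! 2! 10! / 15! → 1/90090; sum: t=0:+1/7257600 = 1/7257600; 3j²(2 6 6; 1 -6 5) = Δ·Π!·Σ² = 11/455  (sign -1)
I_A²/I_B² = (2/455)/(11/455) = 2/11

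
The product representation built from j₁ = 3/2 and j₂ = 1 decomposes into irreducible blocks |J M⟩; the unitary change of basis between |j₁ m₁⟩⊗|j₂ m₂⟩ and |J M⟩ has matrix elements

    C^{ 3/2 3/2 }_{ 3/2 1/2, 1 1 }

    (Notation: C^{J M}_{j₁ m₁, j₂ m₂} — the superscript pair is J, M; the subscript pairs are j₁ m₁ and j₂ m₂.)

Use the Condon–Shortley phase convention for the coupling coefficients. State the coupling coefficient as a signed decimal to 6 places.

-0.632456  (= −√(2/5))

triangle: 1!×2!×1!/5! = 2/120
(j±m)!: 2!×1!×2!×0!×3!×0! = 24
prefactor² = (2J+1)×Δ×N² = 8/5
  k=1: −1/(1!×0!×0!×1!×2!×0!) = -1/2
Σ = -1/2  ⇒  CG² = 8/5×(-1/2)² = 2/5
CG = −√(2/5) = -0.632456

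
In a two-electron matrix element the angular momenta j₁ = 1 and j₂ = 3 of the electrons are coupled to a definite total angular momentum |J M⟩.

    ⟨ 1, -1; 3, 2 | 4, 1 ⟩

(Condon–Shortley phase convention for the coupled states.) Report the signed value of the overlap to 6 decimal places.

+√(3/28) ≈ +0.327327

√[9·0!2!6!/9! · 0!2!5!1!5!3!] = √(43200/7)
  +(−1)^0/∏(0,0,2,5,0,1)! = 1/240  (running 1/240)
⟨..|..⟩ = √(43200/7)·(1/240) = +0.327327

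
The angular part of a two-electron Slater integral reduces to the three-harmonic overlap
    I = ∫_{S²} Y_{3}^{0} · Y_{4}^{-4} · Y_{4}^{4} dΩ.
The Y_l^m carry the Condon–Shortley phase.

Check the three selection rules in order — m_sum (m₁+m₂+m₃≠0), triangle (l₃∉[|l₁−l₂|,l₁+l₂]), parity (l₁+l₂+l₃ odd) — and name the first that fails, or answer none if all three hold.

parity

azimuthal sum: 0 − 4 + 4 = 0  ✓
1 ≤ 4 ≤ 7 (triangle on l)  ✓
L = 3 + 4 + 4 = 11 (odd)  ✗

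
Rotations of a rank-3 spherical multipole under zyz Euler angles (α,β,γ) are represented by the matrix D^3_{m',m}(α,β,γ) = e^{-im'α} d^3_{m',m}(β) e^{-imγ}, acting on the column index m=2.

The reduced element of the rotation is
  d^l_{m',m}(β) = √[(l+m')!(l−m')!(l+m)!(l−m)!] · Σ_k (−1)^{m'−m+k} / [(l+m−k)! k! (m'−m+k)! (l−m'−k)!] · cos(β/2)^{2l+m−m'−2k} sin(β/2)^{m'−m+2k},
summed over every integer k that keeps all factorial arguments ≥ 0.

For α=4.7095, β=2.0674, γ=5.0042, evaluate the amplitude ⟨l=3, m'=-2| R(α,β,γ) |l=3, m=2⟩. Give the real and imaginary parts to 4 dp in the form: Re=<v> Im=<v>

First d^3_{-2,2}(β=2.0674), then the phase factors e^{-i(-2)α} and e^{-i(2)γ}:
c=cos(2.067400/2)=0.511643, s=sin(2.067400/2)=0.859198; N=√[1·120·120·1]=120.000000
Admissible k: 4..5 (factorial args all ≥0)
  k=4: (−1)^0·120.0000/(24)·0.5116^2·0.8592^4 = +0.713309
  k=5: (−1)^1·120.0000/(120)·0.5116^0·0.8592^6 = -0.402309
d^3_{-2,2}(2.0674) = +0.713309 -0.402309 = +0.311000
Phases: e^{-i·(-2)·4.7095}=-0.999983+0.005778i, e^{-i·(2)·5.0042}=-0.834472+0.551050i ⇒ D=+0.258526-0.172873i

Re=0.2585 Im=-0.1729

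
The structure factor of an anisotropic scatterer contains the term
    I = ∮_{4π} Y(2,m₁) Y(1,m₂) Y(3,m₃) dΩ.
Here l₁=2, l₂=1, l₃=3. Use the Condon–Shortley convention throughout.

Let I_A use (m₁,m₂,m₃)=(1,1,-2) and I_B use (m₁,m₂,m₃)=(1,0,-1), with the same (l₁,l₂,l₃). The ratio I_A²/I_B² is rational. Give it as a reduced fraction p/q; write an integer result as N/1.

5/4

Shared (l₁,l₂,l₃)=(2,1,3): N and (l;000)² cancel in I_A²/I_B².
A: Δ = 0!·4!·2!/7! = 1/105; Racah Σ t=0..0: t=0:+1/12 = 1/12; ⇒ 3j(2 1 3; 1 1 -2)² = 2/21, sgn -1
B: Δ = 0!·4!·2!/7! = 1/105; Racah Σ t=0..0: t=0:+1/6 = 1/6; ⇒ 3j(2 1 3; 1 0 -1)² = 8/105, sgn +1
I_A²/I_B² = (2/21)/(8/105) = 5/4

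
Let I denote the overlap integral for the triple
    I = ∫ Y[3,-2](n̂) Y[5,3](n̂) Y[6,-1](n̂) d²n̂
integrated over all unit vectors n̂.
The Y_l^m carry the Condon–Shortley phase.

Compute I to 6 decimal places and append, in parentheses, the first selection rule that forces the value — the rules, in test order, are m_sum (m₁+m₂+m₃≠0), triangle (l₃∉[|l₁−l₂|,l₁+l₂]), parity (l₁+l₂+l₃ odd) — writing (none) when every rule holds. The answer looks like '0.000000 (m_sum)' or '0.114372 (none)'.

0.166435 (none)

Rules hold: Σm=0, L=14 even, 2≤6≤8.
N = 7·11·13 = 1001
Δ = 2!·4!·8!/15! = 1/675675
Racah Σ t=0..2: t=0:+1/8640 t=1:−1/2304 t=2:+1/8640 = -7/34560
⇒ 3j(3 5 6; 0 0 0)² = 7/429, sgn -1
Racah Σ t=1..2: t=1:−1/120960 t=2:+1/17280 = 1/20160
⇒ 3j(3 5 6; -2 3 -1)² = 64/3003, sgn -1
4πI² = N·(3j₀)²·(3jₘ)² = 448/1287
I = +1·√(0.348096/4π) = 0.16643505
No selection rule forces the value: the integral is nonzero (none).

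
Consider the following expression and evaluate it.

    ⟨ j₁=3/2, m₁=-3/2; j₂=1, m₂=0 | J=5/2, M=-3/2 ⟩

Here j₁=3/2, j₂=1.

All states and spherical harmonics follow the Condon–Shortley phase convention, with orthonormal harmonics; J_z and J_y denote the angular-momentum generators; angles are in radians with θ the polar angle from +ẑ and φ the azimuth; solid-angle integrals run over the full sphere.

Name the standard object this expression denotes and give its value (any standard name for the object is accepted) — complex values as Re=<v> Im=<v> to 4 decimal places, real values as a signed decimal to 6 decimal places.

Clebsch–Gordan coefficient, +√(2/5) ≈ +0.632456

This is a Clebsch–Gordan (vector-coupling) coefficient.
√[6·0!3!2!/6! · 0!3!1!1!1!4!] = √(72/5)
  +(−1)^0/∏(0,0,3,1,0,1)! = 1/6  (running 1/6)
⟨..|..⟩ = √(72/5)·(1/6) = +0.632456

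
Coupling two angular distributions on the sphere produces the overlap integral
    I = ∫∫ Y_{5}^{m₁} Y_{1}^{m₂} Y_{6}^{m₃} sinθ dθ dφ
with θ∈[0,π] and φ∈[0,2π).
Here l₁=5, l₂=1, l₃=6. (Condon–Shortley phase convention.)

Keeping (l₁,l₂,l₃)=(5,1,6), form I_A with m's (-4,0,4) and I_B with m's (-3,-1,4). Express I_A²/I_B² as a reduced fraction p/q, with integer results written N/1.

4/9

Shared (l₁,l₂,l₃)=(5,1,6): N and (l;000)² cancel in I_A²/I_B².
A: Δ = 0!·10!·2!/13! = 1/858; Racah Σ t=0..0: t=0:+1/362880 = 1/362880; ⇒ 3j(5 1 6; -4 0 4)² = 10/429, sgn +1
B: Δ = 0!·10!·2!/13! = 1/858; Racah Σ t=0..0: t=0:+1/161280 = 1/161280; ⇒ 3j(5 1 6; -3 -1 4)² = 15/286, sgn +1
I_A²/I_B² = (10/429)/(15/286) = 4/9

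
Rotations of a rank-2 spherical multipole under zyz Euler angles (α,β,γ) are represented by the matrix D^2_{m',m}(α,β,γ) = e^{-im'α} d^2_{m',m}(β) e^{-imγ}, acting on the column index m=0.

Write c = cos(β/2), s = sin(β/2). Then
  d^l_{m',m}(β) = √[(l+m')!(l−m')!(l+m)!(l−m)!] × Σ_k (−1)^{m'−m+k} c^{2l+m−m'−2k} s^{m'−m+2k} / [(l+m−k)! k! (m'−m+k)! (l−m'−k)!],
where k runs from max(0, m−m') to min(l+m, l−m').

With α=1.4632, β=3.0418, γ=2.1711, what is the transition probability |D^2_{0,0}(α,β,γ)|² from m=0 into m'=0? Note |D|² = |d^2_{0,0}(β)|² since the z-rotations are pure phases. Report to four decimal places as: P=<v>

First d^2_{0,0}(β=3.0418), then the phase factors e^{-i(0)α} and e^{-i(0)γ}:
With c≡cos(β/2)=0.049876 and s≡sin(β/2)=0.998755, N=[2·2·2·2]^{1/2}=4.000000
Admissible k: 0..2 (factorial args all ≥0)
  k=0: (−1)^0·4.0000/(4)·0.0499^4·0.9988^0 = +0.000006
  k=1: (−1)^1·4.0000/(1)·0.0499^2·0.9988^2 = -0.009926
  k=2: (−1)^2·4.0000/(4)·0.0499^0·0.9988^4 = +0.995031
d^2_{0,0}(3.0418) = +0.000006 -0.009926 +0.995031 = +0.985112
|D^2_{0,0}|² = |d^2_{0,0}(β)|² = (+0.985112)² = 0.970445 (the z-rotation phases have unit modulus)

P=0.9704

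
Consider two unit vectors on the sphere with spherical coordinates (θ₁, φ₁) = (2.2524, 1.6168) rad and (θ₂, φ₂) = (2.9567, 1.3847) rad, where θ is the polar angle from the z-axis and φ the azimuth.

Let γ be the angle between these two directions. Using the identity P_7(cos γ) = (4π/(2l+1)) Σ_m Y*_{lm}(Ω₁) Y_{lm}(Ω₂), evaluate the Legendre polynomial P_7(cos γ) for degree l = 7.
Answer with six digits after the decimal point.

Expand P_7 via completeness: Σ_{m} conj(Y_{7,m}) at Ω₁ times Y_{7,m} at Ω₂ —
  term(m=-7) = (-0.000000, 0.000000)   from Y*(Ω₁)=(0.026953, -0.080784), Y(Ω₂)=(-0.000003, 0.000001)
  term(m=-6) = (0.000003, 0.000018)   from Y*(Ω₁)=(0.248736, 0.070455), Y(Ω₂)=(0.000031, 0.000064)
  term(m=-5) = (0.000153, 0.000352)   from Y*(Ω₁)=(-0.098293, 0.419762), Y(Ω₂)=(0.000714, -0.000532)
  term(m=-4) = (0.001714, 0.002291)   from Y*(Ω₁)=(-0.357120, -0.066467), Y(Ω₂)=(-0.005794, -0.005337)
  term(m=-3) = (-0.001324, -0.001107)   from Y*(Ω₁)=(-0.004749, 0.034194), Y(Ω₂)=(-0.026483, 0.042403)
  term(m=-2) = (-0.071522, -0.035811)   from Y*(Ω₁)=(-0.362986, -0.033492), Y(Ω₂)=(0.204401, 0.079796)
  term(m=-1) = (-0.073424, -0.017354)   from Y*(Ω₁)=(0.005876, -0.127630), Y(Ω₂)=(0.109259, -0.580315)
  term(m=+0) = (0.207519, 0.000000)   from Y*(Ω₁)=(-0.330255, -0.000000), Y(Ω₂)=(-0.628360, 0.000000)
  term(m=+1) = (-0.073424, 0.017354)   from Y*(Ω₁)=(-0.005876, -0.127630), Y(Ω₂)=(-0.109259, -0.580315)
  term(m=+2) = (-0.071522, 0.035811)   from Y*(Ω₁)=(-0.362986, 0.033492), Y(Ω₂)=(0.204401, -0.079796)
  term(m=+3) = (-0.001324, 0.001107)   from Y*(Ω₁)=(0.004749, 0.034194), Y(Ω₂)=(0.026483, 0.042403)
  term(m=+4) = (0.001714, -0.002291)   from Y*(Ω₁)=(-0.357120, 0.066467), Y(Ω₂)=(-0.005794, 0.005337)
  term(m=+5) = (0.000153, -0.000352)   from Y*(Ω₁)=(0.098293, 0.419762), Y(Ω₂)=(-0.000714, -0.000532)
  term(m=+6) = (0.000003, -0.000018)   from Y*(Ω₁)=(0.248736, -0.070455), Y(Ω₂)=(0.000031, -0.000064)
  term(m=+7) = (-0.000000, -0.000000)   from Y*(Ω₁)=(-0.026953, -0.080784), Y(Ω₂)=(0.000003, 0.000001)
Total Σ_m = (-0.081280, 0.000000). Multiply by 0.837758: (-0.068093, 0.000000). P_7(cos γ) = -0.068093

-0.068093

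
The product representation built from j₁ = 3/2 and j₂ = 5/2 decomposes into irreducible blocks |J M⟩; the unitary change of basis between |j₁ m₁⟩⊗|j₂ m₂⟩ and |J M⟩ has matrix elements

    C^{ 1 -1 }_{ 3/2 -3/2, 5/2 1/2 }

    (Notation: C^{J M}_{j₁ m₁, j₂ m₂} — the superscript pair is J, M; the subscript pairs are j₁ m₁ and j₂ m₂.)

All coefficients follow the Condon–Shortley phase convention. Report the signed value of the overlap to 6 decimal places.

-0.223607  (= −√(1/20))

j₁+j₂−J=3  J+j₁−j₂=0  J−j₁+j₂=2  j₁+j₂+J+1=6
(j₁±m₁, j₂±m₂, J±M) = (0,3,3,2,0,2)
P² = 36/5
sum k=3..3:
  [3] −1/12 = -1/12
S = -1/12
C² = P²·S² = 1/20 ; C = -0.223607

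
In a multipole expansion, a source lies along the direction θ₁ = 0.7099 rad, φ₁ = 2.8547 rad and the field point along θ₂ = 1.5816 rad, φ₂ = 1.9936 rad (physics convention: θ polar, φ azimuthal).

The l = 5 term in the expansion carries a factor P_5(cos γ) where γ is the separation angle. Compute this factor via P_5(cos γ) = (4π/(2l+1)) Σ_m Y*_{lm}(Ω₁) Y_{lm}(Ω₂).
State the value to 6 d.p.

Summing Y*_{l m}(θ₁,φ₁)·Y_{l m}(θ₂,φ₂) over m ∈ [−5, 5]; prefactor 4π/(2·5+1) = 1.142397:
  [-5]  conj(Y_{5,-5})(Ω₁) = -0.00742 + 0.05408j ; Y_{5,-5}(Ω₂) = -0.39720 + 0.23984j ; Δ = -0.01002 - 0.02326j
  [-4]  conj(Y_{5,-4})(Ω₁) = 0.08250 - 0.18314j ; Y_{5,-4}(Ω₂) = 0.00190 + 0.01574j ; Δ = 0.00304 + 0.00095j
  [-3]  conj(Y_{5,-3})(Ω₁) = -0.26080 + 0.30336j ; Y_{5,-3}(Ω₂) = -0.32984 - 0.10290j ; Δ = 0.11724 - 0.07322j
  [-2]  conj(Y_{5,-2})(Ω₁) = 0.33275 - 0.21506j ; Y_{5,-2}(Ω₂) = -0.01214 + 0.01370j ; Δ = -0.00109 + 0.00717j
  [-1]  conj(Y_{5,-1})(Ω₁) = 0.02097 - 0.00619j ; Y_{5,-1}(Ω₂) = -0.13120 - 0.29158j ; Δ = -0.00455 - 0.00530j
  [+0]  conj(Y_{5,0})(Ω₁) = -0.39206 + 0.00000j ; Y_{5,0}(Ω₂) = -0.01894 + 0.00000j ; Δ = 0.00743 + 0.00000j
  [+1]  conj(Y_{5,1})(Ω₁) = -0.02097 - 0.00619j ; Y_{5,1}(Ω₂) = 0.13120 - 0.29158j ; Δ = -0.00455 + 0.00530j
  [+2]  conj(Y_{5,2})(Ω₁) = 0.33275 + 0.21506j ; Y_{5,2}(Ω₂) = -0.01214 - 0.01370j ; Δ = -0.00109 - 0.00717j
  [+3]  conj(Y_{5,3})(Ω₁) = 0.26080 + 0.30336j ; Y_{5,3}(Ω₂) = 0.32984 - 0.10290j ; Δ = 0.11724 + 0.07322j
  [+4]  conj(Y_{5,4})(Ω₁) = 0.08250 + 0.18314j ; Y_{5,4}(Ω₂) = 0.00190 - 0.01574j ; Δ = 0.00304 - 0.00095j
  [+5]  conj(Y_{5,5})(Ω₁) = 0.00742 + 0.05408j ; Y_{5,5}(Ω₂) = 0.39720 + 0.23984j ; Δ = -0.01002 + 0.02326j
Total Σ_m = 0.21664 + 0.00000j. Multiply by 1.142397: 0.24749 + 0.00000j. P_5(cos γ) = 0.247487

0.247487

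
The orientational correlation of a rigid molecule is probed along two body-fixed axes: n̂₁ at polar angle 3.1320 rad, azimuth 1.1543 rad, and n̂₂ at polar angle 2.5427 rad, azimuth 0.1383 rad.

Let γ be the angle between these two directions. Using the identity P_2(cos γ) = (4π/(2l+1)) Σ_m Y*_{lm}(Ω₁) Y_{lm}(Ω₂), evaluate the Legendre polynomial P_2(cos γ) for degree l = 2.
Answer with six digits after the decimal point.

0.530292

Term-by-term m-sum for l=2 (normalisation 4π/5 = 2.513274):
  [-2]  conj(Y_{2,-2})(Ω₁) = -0.00002 + 0.00003j ; Y_{2,-2}(Ω₂) = 0.11809 - 0.03352j ; Δ = -0.00000 + 0.00000j
  [-1]  conj(Y_{2,-1})(Ω₁) = -0.00300 - 0.00678j ; Y_{2,-1}(Ω₂) = -0.35628 + 0.04959j ; Δ = 0.00140 + 0.00227j
  [+0]  conj(Y_{2,0})(Ω₁) = 0.63070 + 0.00000j ; Y_{2,0}(Ω₂) = 0.33010 + 0.00000j ; Δ = 0.20819 + 0.00000j
  [+1]  conj(Y_{2,1})(Ω₁) = 0.00300 - 0.00678j ; Y_{2,1}(Ω₂) = 0.35628 + 0.04959j ; Δ = 0.00140 - 0.00227j
  [+2]  conj(Y_{2,2})(Ω₁) = -0.00002 - 0.00003j ; Y_{2,2}(Ω₂) = 0.11809 + 0.03352j ; Δ = -0.00000 - 0.00000j
Total Σ_m = 0.21100 - 0.00000j. Multiply by 2.513274: 0.53029 - 0.00000j. P_2(cos γ) = 0.530292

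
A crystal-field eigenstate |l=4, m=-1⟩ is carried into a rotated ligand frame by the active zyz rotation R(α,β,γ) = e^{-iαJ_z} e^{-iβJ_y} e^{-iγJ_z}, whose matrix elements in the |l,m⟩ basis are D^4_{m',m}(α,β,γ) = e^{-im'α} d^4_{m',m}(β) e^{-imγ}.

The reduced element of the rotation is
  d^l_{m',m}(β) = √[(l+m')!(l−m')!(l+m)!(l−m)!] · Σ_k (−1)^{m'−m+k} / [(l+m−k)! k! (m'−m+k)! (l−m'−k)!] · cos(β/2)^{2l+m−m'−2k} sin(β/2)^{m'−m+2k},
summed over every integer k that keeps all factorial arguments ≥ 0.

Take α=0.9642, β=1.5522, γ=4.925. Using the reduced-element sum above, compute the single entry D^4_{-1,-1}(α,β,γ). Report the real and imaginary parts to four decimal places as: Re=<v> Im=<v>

First d^4_{-1,-1}(β=1.5522), then the phase factors e^{-i(-1)α} and e^{-i(-1)γ}:
c=cos(1.552200/2)=0.713651, s=sin(1.552200/2)=0.700502; N=√[6·120·6·120]=720.000000
The bounds max(0,m−m')=0 and min(l+m,l−m')=3 give 4 terms
  k=0: (−1)^0·720.0000/(720)·0.7137^8·0.7005^0 = +0.067280
  k=1: (−1)^1·720.0000/(48)·0.7137^6·0.7005^2 = -0.972354
  k=2: (−1)^2·720.0000/(24)·0.7137^4·0.7005^4 = +1.873704
  k=3: (−1)^3·720.0000/(72)·0.7137^2·0.7005^6 = -0.601764
d^4_{-1,-1}(1.5522) = +0.067280 -0.972354 +1.873704 -0.601764 = +0.366866
Phases: e^{-i·(-1)·0.9642}=+0.570074+0.821593i, e^{-i·(-1)·4.9250}=+0.211013-0.977483i ⇒ D=+0.338759-0.140829i

Re=0.3388 Im=-0.1408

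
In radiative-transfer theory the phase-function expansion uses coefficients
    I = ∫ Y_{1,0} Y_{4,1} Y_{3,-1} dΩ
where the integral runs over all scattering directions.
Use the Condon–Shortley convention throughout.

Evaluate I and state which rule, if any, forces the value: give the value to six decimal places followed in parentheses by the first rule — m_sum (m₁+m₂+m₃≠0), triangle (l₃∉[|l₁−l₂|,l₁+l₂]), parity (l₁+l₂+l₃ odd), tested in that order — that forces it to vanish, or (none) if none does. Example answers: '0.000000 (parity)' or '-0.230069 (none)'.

Checks pass: Σm=0; 8 even; l₃=3∈[3,5].
(2·1+1)(2·4+1)(2·3+1) = 189
Δ: 2! 0! 6! / 9! → 1/252
sum: t=1:−1/36 = -1/36
3j²(1 4 3; 0 0 0) = Δ·Π!·Σ² = 4/63  (sign +1)
sum: t=1:−1/48 = -1/48
3j²(1 4 3; 0 1 -1) = Δ·Π!·Σ² = 5/84  (sign -1)
combine: 4πI² = 189·4/63·5/84 = 5/7
take √, sign -1: I = -0.23841361
No selection rule forces the value: the integral is nonzero (none).

-0.238414 (none)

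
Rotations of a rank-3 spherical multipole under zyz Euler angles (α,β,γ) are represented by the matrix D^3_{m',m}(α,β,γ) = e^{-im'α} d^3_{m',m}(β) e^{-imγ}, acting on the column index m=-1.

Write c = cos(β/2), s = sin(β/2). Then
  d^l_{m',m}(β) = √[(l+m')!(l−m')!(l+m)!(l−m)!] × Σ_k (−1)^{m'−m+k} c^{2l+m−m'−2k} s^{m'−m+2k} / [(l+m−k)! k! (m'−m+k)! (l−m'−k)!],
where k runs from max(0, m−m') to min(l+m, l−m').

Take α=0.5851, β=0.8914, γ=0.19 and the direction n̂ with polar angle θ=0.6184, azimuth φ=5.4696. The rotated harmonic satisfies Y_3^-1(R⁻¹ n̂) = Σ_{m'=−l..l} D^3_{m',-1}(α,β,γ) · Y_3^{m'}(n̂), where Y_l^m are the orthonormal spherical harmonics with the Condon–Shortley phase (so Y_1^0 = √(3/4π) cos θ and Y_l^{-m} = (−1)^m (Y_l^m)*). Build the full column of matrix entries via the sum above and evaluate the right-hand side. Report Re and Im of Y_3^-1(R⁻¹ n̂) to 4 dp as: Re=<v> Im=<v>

Re=-0.1591 Im=0.1077

Need the full column D^3_{m',-1} for m'=−3..3 at α=0.5851, β=0.8914, γ=0.1900.
cos(β/2)=0.902309, sin(β/2)=0.431090
d^3_{-3,-1}: single k=2 term ⇒ +0.477092;  D = -0.174525+0.444024i
d^3_{-2,-1}: k∈[1..2] ⇒ +0.815350 -0.372219 = +0.443131;  D = +0.092634+0.433341i
d^3_{-1,-1}: k∈[0..2] ⇒ +0.539675 -0.985477 +0.168707 = -0.277096;  D = -0.197944-0.193908i
d^3_{0,-1}: k∈[0..2] ⇒ -0.893172 +0.611618 -0.046535 = -0.328089;  D = -0.322184-0.061962i
d^3_{1,-1}: k∈[0..2] ⇒ +0.739108 -0.224942 +0.006418 = +0.520584;  D = +0.480477-0.200373i
d^3_{2,-1}: k∈[0..1] ⇒ -0.372219 +0.042481 = -0.329738;  D = -0.183617+0.273884i
d^3_{3,-1}: single k=0 term ⇒ +0.108900;  D = +0.000599-0.108898i
Y_3^{m'}(θ=0.6184,φ=5.4696) and Σ D·Y over m':
  (-0.1745+0.4440i)·(-0.0621+0.0524i)  (+0.0926+0.4333i)·(-0.0158+0.2794i)  (-0.1979-0.1939i)·(+0.2985+0.3158i)  (-0.3222-0.0620i)·(+0.0972+0.0000i)  (+0.4805-0.2004i)·(-0.2985+0.3158i)  (-0.1836+0.2739i)·(-0.0158-0.2794i)  (+0.0006-0.1089i)·(+0.0621+0.0524i)
Y_3^-1(R⁻¹ n̂) = -0.159105+0.107711i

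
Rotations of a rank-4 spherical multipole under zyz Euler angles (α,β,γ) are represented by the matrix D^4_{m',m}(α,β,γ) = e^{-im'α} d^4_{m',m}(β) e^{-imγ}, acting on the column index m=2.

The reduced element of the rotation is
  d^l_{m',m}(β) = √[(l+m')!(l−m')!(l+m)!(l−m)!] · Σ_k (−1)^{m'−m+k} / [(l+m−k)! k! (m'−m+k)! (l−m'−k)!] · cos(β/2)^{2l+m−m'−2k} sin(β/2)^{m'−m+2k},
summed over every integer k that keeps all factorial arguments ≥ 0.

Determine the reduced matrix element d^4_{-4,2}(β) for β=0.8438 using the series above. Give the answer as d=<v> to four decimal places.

d=0.0208

d^4_{-4,2}(β=0.8438) via the finite sum:
c=cos(0.843800/2)=0.912313, s=sin(0.843800/2)=0.409495; N=√[1·40320·720·2]=7619.763776
k: max(0,(2)−(-4))=6 … min(4+(2),4−(-4))=6
  k=6: (−1)^0·7619.7638/(1440)·0.9123^2·0.4095^6 = +0.020766
d^4_{-4,2}(0.8438) = +0.020766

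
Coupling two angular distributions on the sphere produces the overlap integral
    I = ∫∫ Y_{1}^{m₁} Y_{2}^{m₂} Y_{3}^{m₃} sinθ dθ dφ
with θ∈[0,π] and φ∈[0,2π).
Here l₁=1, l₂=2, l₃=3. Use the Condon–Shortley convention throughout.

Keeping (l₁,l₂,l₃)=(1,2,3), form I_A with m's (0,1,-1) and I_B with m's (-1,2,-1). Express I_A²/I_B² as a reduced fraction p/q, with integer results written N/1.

8/1

Same 1,2,3: normalisation and zero-m 3j drop out of the ratio.
A: Δ: 0! 2! 4! / 7! → 1/105; sum: t=0:+1/6 = 1/6; 3j²(1 2 3; 0 1 -1) = Δ·Π!·Σ² = 8/105  (sign +1)
B: Δ: 0! 2! 4! / 7! → 1/105; sum: t=0:+1/48 = 1/48; 3j²(1 2 3; -1 2 -1) = Δ·Π!·Σ² = 1/105  (sign +1)
I_A²/I_B² = (8/105)/(1/105) = 8/1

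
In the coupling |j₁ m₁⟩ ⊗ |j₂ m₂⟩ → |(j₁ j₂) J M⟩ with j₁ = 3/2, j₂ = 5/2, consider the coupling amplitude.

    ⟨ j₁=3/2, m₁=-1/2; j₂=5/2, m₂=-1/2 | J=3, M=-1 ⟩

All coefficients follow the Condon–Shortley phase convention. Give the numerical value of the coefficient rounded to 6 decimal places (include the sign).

triangle: 1!·2!·4!/8! = 48/40320
(j±m)!: 1!·2!·2!·3!·2!·4! = 1152
prefactor² = (2J+1)·Δ·N² = 48/5
  k=0: +1/(0!·1!·2!·2!·0!·2!) = 1/8
  k=1: −1/(1!·0!·1!·1!·1!·3!) = -1/6
Σ = -1/24  ⇒  CG² = 48/5·(-1/24)² = 1/60
CG = −√(1/60) = -0.129099

-0.129099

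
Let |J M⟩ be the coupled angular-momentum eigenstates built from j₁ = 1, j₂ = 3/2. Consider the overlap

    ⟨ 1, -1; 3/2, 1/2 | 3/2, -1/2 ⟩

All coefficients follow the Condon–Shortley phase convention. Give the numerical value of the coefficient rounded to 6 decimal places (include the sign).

−√(8/15) ≈ -0.730297

j₁+j₂−J=1  J+j₁−j₂=1  J−j₁+j₂=2  j₁+j₂+J+1=5
(j₁±m₁, j₂±m₂, J±M) = (0,2,2,1,1,2)
P² = 8/15
sum k=1..1:
  [1] −1/1 = -1
S = -1
C² = P²·S² = 8/15 ; C = -0.730297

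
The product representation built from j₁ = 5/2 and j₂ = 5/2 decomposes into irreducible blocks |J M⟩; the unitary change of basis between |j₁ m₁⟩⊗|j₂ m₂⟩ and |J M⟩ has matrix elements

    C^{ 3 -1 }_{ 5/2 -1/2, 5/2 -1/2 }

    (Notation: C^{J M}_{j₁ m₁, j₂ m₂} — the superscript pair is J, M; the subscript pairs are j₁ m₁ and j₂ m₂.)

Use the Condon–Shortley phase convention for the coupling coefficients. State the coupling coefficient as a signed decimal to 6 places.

√[7·2!3!3!/9! · 2!3!2!3!2!4!] = √(48/5)
  +(−1)^0/∏(0,2,3,2,0,1)! = 1/24  (running 1/24)
  +(−1)^1/∏(1,1,2,1,1,2)! = -1/4  (running -5/24)
  +(−1)^2/∏(2,0,1,0,2,3)! = 1/24  (running -1/6)
⟨..|..⟩ = √(48/5)·(-1/6) = -0.516398

-0.516398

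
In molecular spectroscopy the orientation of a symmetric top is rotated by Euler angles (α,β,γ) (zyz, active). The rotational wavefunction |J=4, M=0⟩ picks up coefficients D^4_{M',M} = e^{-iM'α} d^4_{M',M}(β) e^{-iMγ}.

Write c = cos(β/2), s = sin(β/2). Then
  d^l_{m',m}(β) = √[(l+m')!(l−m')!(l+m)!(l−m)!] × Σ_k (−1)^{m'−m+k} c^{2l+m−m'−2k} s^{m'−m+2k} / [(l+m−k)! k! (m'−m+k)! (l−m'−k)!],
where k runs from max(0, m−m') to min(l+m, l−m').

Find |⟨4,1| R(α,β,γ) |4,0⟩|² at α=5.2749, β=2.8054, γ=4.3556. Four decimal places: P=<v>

P=0.3178

First d^4_{1,0}(β=2.8054), then the phase factors e^{-i(1)α} and e^{-i(0)γ}:
With c≡cos(β/2)=0.167306 and s≡sin(β/2)=0.985905, N=[120·6·24·24]^{1/2}=643.987578
The bounds max(0,m−m')=0 and min(l+m,l−m')=3 give 4 terms
  k=0: (−1)^1·643.9876/(144)·0.1673^7·0.9859^1 = -0.000016
  k=1: (−1)^2·643.9876/(24)·0.1673^5·0.9859^3 = +0.003371
  k=2: (−1)^3·643.9876/(24)·0.1673^3·0.9859^5 = -0.117051
  k=3: (−1)^4·643.9876/(144)·0.1673^1·0.9859^7 = +0.677441
d^4_{1,0}(2.8054) = -0.000016 +0.003371 -0.117051 +0.677441 = +0.563745
|D^4_{1,0}|² = |d^4_{1,0}(β)|² = (+0.563745)² = 0.317808 (the z-rotation phases have unit modulus)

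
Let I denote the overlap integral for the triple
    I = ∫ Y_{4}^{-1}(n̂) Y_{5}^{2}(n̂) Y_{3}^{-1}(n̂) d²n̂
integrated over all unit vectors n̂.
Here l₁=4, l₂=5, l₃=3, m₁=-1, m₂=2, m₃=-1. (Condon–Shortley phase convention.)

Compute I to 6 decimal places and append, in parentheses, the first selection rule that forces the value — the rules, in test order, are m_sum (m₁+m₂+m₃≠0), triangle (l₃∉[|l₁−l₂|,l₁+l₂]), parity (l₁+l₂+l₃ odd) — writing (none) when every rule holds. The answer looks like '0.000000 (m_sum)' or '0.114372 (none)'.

Rules hold: Σm=0, L=12 even, 1≤3≤9.
N = 9·11·7 = 693
Δ = 6!·2!·4!/13! = 1/180180
Racah Σ t=2..4: t=2:+1/576 t=3:−1/144 t=4:+1/576 = -1/288
⇒ 3j(4 5 3; 0 0 0)² = 20/1001, sgn +1
Racah Σ t=3..5: t=3:−1/1728 t=4:+1/288 t=5:−1/960 = 1/540
⇒ 3j(4 5 3; -1 2 -1)² = 128/6435, sgn +1
4πI² = N·(3j₀)²·(3jₘ)² = 512/1859
I = +1·√(0.275417/4π) = 0.14804384
No selection rule forces the value: the integral is nonzero (none).

0.148044 (none)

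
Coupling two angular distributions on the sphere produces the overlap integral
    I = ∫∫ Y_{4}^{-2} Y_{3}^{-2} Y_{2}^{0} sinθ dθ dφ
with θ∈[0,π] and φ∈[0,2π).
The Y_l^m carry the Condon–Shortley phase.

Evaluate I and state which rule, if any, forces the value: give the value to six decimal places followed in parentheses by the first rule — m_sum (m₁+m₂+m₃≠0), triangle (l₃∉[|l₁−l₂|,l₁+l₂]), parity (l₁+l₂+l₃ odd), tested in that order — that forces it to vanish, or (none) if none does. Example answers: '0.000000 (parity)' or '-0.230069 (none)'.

-2 − 2 + 0 = -4 ≠ 0: azimuthal integral kills it; I = 0

0.000000 (m_sum)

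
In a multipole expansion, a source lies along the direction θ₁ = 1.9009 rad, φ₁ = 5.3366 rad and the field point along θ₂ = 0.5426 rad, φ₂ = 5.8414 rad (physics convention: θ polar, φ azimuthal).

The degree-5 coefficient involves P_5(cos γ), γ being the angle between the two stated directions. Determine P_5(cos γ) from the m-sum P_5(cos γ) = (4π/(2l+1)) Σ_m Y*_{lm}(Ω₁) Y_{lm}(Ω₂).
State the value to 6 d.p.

Term-by-term m-sum for l=5 (normalisation 4π/11 = 1.142397):
  m=-5: (0.00722 + 0.35158j) × (-0.01015 + 0.01369j) = -0.00488 - 0.00347j  (running Σ = -0.00488 - 0.00347j)
  m=-4: (0.30454 - 0.22900j) × (-0.01743 + 0.08764j) = 0.01476 + 0.03068j  (running Σ = 0.00988 + 0.02721j)
  m=-3: (0.01521 + 0.00474j) × (0.06481 + 0.25874j) = -0.00024 + 0.00424j  (running Σ = 0.00964 + 0.03145j)
  m=-2: (-0.10666 - 0.31932j) × (0.29462 + 0.35899j) = 0.08321 - 0.13237j  (running Σ = 0.09285 - 0.10092j)
  m=-1: (-0.04234 + 0.05879j) × (0.30308 + 0.14335j) = -0.02126 + 0.01175j  (running Σ = 0.07159 - 0.08917j)
  m=0: (-0.31618 + 0.00000j) × (-0.24563 + 0.00000j) = 0.07766 + 0.00000j  (running Σ = 0.14925 - 0.08917j)
  m=1: (0.04234 + 0.05879j) × (-0.30308 + 0.14335j) = -0.02126 - 0.01175j  (running Σ = 0.12799 - 0.10092j)
  m=2: (-0.10666 + 0.31932j) × (0.29462 - 0.35899j) = 0.08321 + 0.13237j  (running Σ = 0.21120 + 0.03145j)
  m=3: (-0.01521 + 0.00474j) × (-0.06481 + 0.25874j) = -0.00024 - 0.00424j  (running Σ = 0.21096 + 0.02721j)
  m=4: (0.30454 + 0.22900j) × (-0.01743 - 0.08764j) = 0.01476 - 0.03068j  (running Σ = 0.22572 - 0.00347j)
  m=5: (-0.00722 + 0.35158j) × (0.01015 + 0.01369j) = -0.00488 + 0.00347j  (running Σ = 0.22083 - 0.00000j)
Σ over m = 0.22083 - 0.00000j; ×(4π/11) → 0.25228 - 0.00000j. Real part: 0.252281

0.252281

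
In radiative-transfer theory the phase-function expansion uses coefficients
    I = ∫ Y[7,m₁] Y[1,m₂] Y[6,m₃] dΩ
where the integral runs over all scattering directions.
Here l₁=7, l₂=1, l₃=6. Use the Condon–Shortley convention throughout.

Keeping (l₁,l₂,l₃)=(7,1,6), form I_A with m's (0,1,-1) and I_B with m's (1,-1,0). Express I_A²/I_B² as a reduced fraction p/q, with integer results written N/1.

l's match ⇒ only the (l;m) 3-j factors differ between A and B.
A: triangle coeff Δ(7,1,6) = 1/1365; Σ_t [2,2]: t=2:+1/1209600 = 1/1209600; (3j)²=1/65 [(7 1 6; 0 1 -1)], sign=-1
B: triangle coeff Δ(7,1,6) = 1/1365; Σ_t [0,0]: t=0:+1/1036800 = 1/1036800; (3j)²=4/195 [(7 1 6; 1 -1 0)], sign=+1
I_A²/I_B² = (1/65)/(4/195) = 3/4

3/4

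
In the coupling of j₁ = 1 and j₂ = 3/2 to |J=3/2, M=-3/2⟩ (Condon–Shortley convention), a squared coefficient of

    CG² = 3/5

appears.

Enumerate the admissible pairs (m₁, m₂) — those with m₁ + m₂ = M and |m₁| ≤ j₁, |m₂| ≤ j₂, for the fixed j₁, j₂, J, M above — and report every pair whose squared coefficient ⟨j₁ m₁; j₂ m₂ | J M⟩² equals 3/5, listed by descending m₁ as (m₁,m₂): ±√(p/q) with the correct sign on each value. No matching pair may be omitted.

Admissible pairs with m₁+m₂ = M = -3/2: (-1,-1/2), (0,-3/2)
  (m₁,m₂)=(0,-3/2): CG² = 3/5, CG = +√(3/5)   ← matches the target
  (m₁,m₂)=(-1,-1/2): CG² = 2/5, CG = −√(2/5)
Pairs with CG² = 3/5: (0,-3/2): +√(3/5)

(0,-3/2): +√(3/5)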